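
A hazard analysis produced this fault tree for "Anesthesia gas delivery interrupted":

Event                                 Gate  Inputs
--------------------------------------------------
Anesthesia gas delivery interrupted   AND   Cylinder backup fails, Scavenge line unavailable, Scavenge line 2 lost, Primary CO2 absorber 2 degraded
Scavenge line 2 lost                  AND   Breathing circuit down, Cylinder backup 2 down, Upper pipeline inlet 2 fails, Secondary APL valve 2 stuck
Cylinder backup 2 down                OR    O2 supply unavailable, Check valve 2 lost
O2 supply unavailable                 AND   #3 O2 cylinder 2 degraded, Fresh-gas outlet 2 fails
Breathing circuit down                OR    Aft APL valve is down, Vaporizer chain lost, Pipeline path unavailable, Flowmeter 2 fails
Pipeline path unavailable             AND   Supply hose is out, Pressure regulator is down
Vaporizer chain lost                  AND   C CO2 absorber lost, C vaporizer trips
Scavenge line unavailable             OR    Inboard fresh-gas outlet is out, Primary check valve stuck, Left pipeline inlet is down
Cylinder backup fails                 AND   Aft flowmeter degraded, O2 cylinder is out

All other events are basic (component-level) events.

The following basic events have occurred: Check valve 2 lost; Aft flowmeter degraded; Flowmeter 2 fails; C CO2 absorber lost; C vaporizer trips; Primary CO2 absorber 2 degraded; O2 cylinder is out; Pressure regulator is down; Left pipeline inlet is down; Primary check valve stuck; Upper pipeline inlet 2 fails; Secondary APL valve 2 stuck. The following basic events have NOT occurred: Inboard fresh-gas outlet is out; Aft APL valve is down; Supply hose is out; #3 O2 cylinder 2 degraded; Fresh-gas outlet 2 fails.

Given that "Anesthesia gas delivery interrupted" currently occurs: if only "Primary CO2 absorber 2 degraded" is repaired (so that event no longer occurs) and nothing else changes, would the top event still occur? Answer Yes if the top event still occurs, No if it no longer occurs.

Counterfactual: set "Primary CO2 absorber 2 degraded" to not occurred.
Cylinder backup fails [AND]: Aft flowmeter degraded=occurs, O2 cylinder is out=occurs → all inputs occur → occurs.
Scavenge line unavailable [OR]: Inboard fresh-gas outlet is out=not, Primary check valve stuck=occurs, Left pipeline inlet is down=occurs → at least one input occurs → occurs.
Vaporizer chain lost [AND]: C CO2 absorber lost=occurs, C vaporizer trips=occurs → all inputs occur → occurs.
Pipeline path unavailable [AND]: Supply hose is out=not, Pressure regulator is down=occurs → not all inputs occur → does not occur.
Breathing circuit down [OR]: Aft APL valve is down=not, Vaporizer chain lost=occurs, Pipeline path unavailable=not, Flowmeter 2 fails=occurs → at least one input occurs → occurs.
O2 supply unavailable [AND]: #3 O2 cylinder 2 degraded=not, Fresh-gas outlet 2 fails=not → not all inputs occur → does not occur.
Cylinder backup 2 down [OR]: O2 supply unavailable=not, Check valve 2 lost=occurs → at least one input occurs → occurs.
Scavenge line 2 lost [AND]: Breathing circuit down=occurs, Cylinder backup 2 down=occurs, Upper pipeline inlet 2 fails=occurs, Secondary APL valve 2 stuck=occurs → all inputs occur → occurs.
Anesthesia gas delivery interrupted [AND]: Cylinder backup fails=occurs, Scavenge line unavailable=occurs, Scavenge line 2 lost=occurs, Primary CO2 absorber 2 degraded=not → not all inputs occur → does not occur.

No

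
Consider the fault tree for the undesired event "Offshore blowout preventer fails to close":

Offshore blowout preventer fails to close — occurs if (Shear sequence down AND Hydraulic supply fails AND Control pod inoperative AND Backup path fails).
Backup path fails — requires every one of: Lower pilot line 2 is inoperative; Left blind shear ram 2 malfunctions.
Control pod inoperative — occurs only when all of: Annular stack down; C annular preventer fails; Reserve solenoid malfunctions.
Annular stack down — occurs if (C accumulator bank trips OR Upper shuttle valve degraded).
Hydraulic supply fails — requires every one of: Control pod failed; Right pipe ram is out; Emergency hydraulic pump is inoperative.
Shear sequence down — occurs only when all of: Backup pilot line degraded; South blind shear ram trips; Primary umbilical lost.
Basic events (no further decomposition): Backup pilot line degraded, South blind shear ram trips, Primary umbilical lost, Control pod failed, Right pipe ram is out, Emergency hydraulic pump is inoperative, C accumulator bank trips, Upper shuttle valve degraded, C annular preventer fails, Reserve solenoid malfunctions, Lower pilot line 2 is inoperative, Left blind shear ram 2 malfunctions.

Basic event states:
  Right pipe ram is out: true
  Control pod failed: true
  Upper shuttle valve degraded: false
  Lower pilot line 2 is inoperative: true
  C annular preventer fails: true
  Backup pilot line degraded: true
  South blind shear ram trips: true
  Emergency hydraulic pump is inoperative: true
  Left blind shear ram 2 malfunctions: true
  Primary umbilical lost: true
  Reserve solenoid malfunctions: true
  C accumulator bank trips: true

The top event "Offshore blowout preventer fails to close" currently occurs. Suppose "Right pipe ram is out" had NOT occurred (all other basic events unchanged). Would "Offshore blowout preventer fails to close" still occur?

No

Counterfactual: set "Right pipe ram is out" to not occurred.
Shear sequence down [AND]: Backup pilot line degraded=occurs, South blind shear ram trips=occurs, Primary umbilical lost=occurs → all inputs occur → occurs.
Hydraulic supply fails [AND]: Control pod failed=occurs, Right pipe ram is out=not, Emergency hydraulic pump is inoperative=occurs → not all inputs occur → does not occur.
Annular stack down [OR]: C accumulator bank trips=occurs, Upper shuttle valve degraded=not → at least one input occurs → occurs.
Control pod inoperative [AND]: Annular stack down=occurs, C annular preventer fails=occurs, Reserve solenoid malfunctions=occurs → all inputs occur → occurs.
Backup path fails [AND]: Lower pilot line 2 is inoperative=occurs, Left blind shear ram 2 malfunctions=occurs → all inputs occur → occurs.
Offshore blowout preventer fails to close [AND]: Shear sequence down=occurs, Hydraulic supply fails=not, Control pod inoperative=occurs, Backup path fails=occurs → not all inputs occur → does not occur.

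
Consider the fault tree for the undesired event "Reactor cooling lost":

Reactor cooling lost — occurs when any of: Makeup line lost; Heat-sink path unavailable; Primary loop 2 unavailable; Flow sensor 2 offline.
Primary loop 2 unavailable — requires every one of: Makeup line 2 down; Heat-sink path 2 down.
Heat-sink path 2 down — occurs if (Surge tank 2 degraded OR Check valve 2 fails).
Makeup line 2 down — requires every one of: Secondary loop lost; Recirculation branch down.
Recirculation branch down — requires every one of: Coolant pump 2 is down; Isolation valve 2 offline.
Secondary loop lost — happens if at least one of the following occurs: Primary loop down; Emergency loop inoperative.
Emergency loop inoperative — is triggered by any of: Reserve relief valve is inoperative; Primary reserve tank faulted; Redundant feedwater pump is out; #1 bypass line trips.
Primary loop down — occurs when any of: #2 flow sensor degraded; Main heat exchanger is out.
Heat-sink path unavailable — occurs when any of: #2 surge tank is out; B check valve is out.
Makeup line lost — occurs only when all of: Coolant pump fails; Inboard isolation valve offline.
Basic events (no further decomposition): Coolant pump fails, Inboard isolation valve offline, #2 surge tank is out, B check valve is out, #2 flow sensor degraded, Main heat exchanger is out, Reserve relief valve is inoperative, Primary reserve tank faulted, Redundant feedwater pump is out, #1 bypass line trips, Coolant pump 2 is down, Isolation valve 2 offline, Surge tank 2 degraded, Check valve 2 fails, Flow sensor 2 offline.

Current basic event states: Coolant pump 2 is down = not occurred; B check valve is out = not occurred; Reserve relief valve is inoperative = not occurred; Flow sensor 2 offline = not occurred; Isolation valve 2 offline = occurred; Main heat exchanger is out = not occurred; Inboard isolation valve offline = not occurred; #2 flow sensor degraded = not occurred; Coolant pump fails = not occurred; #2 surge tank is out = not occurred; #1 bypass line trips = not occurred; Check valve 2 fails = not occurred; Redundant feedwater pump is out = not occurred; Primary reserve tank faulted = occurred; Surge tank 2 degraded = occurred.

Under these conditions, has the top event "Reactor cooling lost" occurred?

No

Makeup line lost [AND]: Coolant pump fails=not, Inboard isolation valve offline=not → not all inputs occur → does not occur.
Heat-sink path unavailable [OR]: #2 surge tank is out=not, B check valve is out=not → no input occurs → does not occur.
Primary loop down [OR]: #2 flow sensor degraded=not, Main heat exchanger is out=not → no input occurs → does not occur.
Emergency loop inoperative [OR]: Reserve relief valve is inoperative=not, Primary reserve tank faulted=occurs, Redundant feedwater pump is out=not, #1 bypass line trips=not → at least one input occurs → occurs.
Secondary loop lost [OR]: Primary loop down=not, Emergency loop inoperative=occurs → at least one input occurs → occurs.
Recirculation branch down [AND]: Coolant pump 2 is down=not, Isolation valve 2 offline=occurs → not all inputs occur → does not occur.
Makeup line 2 down [AND]: Secondary loop lost=occurs, Recirculation branch down=not → not all inputs occur → does not occur.
Heat-sink path 2 down [OR]: Surge tank 2 degraded=occurs, Check valve 2 fails=not → at least one input occurs → occurs.
Primary loop 2 unavailable [AND]: Makeup line 2 down=not, Heat-sink path 2 down=occurs → not all inputs occur → does not occur.
Reactor cooling lost [OR]: Makeup line lost=not, Heat-sink path unavailable=not, Primary loop 2 unavailable=not, Flow sensor 2 offline=not → no input occurs → does not occur.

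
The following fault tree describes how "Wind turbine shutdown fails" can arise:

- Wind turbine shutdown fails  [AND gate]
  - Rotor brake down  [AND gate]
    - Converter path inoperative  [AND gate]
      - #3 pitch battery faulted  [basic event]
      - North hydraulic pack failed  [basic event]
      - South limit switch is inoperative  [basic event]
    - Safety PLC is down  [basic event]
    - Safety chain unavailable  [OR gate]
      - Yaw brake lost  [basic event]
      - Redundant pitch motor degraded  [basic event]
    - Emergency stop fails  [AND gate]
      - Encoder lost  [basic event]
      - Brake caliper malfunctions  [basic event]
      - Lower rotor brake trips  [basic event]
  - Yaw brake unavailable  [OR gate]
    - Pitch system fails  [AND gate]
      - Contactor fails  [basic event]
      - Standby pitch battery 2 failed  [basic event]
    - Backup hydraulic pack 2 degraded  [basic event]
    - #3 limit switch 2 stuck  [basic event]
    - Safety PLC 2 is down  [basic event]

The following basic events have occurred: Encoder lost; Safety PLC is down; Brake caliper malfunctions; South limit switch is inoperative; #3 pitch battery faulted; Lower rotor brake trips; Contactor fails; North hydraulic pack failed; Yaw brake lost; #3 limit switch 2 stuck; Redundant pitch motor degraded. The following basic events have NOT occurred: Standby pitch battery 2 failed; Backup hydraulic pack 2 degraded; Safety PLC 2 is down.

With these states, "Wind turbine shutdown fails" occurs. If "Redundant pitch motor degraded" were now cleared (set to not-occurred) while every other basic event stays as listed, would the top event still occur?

Yes

Counterfactual: set "Redundant pitch motor degraded" to not occurred.
Converter path inoperative [AND]: #3 pitch battery faulted=occurs, North hydraulic pack failed=occurs, South limit switch is inoperative=occurs → all inputs occur → occurs.
Safety chain unavailable [OR]: Yaw brake lost=occurs, Redundant pitch motor degraded=not → at least one input occurs → occurs.
Emergency stop fails [AND]: Encoder lost=occurs, Brake caliper malfunctions=occurs, Lower rotor brake trips=occurs → all inputs occur → occurs.
Rotor brake down [AND]: Converter path inoperative=occurs, Safety PLC is down=occurs, Safety chain unavailable=occurs, Emergency stop fails=occurs → all inputs occur → occurs.
Pitch system fails [AND]: Contactor fails=occurs, Standby pitch battery 2 failed=not → not all inputs occur → does not occur.
Yaw brake unavailable [OR]: Pitch system fails=not, Backup hydraulic pack 2 degraded=not, #3 limit switch 2 stuck=occurs, Safety PLC 2 is down=not → at least one input occurs → occurs.
Wind turbine shutdown fails [AND]: Rotor brake down=occurs, Yaw brake unavailable=occurs → all inputs occur → occurs.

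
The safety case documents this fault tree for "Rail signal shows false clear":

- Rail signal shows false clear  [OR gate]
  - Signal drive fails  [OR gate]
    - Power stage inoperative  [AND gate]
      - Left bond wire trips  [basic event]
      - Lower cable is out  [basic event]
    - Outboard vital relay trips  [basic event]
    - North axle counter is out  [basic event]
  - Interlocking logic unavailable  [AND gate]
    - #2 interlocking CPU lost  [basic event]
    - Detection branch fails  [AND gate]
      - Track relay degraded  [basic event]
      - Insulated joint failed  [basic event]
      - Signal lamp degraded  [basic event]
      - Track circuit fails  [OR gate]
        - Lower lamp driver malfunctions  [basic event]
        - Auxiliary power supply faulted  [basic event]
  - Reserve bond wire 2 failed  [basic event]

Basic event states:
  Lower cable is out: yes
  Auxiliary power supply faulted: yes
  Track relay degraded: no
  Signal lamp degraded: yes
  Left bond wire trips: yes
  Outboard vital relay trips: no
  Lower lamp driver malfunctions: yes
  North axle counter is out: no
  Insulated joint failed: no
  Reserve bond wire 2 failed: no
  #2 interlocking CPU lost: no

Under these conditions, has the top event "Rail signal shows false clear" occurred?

Power stage inoperative [AND]: Left bond wire trips=occurs, Lower cable is out=occurs → all inputs occur → occurs.
Signal drive fails [OR]: Power stage inoperative=occurs, Outboard vital relay trips=not, North axle counter is out=not → at least one input occurs → occurs.
Track circuit fails [OR]: Lower lamp driver malfunctions=occurs, Auxiliary power supply faulted=occurs → at least one input occurs → occurs.
Detection branch fails [AND]: Track relay degraded=not, Insulated joint failed=not, Signal lamp degraded=occurs, Track circuit fails=occurs → not all inputs occur → does not occur.
Interlocking logic unavailable [AND]: #2 interlocking CPU lost=not, Detection branch fails=not → not all inputs occur → does not occur.
Rail signal shows false clear [OR]: Signal drive fails=occurs, Interlocking logic unavailable=not, Reserve bond wire 2 failed=not → at least one input occurs → occurs.

Yes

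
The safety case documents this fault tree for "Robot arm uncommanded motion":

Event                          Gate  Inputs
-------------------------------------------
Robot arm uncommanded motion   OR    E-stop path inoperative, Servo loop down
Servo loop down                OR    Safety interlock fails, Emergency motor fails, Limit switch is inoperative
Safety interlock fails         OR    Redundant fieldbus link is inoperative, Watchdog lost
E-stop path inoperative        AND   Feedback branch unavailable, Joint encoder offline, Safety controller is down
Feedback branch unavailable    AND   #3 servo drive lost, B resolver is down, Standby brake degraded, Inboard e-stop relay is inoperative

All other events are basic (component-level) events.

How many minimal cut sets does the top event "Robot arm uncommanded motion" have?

5

Feedback branch unavailable [AND]: one cut set from each child combined → 1 × 1 × 1 × 1 = 1 cut set(s).
E-stop path inoperative [AND]: one cut set from each child combined → 1 × 1 × 1 = 1 cut set(s).
Safety interlock fails [OR]: union of children's cut sets → 2 cut set(s).
Servo loop down [OR]: union of children's cut sets → 4 cut set(s).
Robot arm uncommanded motion [OR]: union of children's cut sets → 5 cut set(s).
Minimal cut sets: {#3 servo drive lost, B resolver is down, Inboard e-stop relay is inoperative, Joint encoder offline, Safety controller is down, Standby brake degraded}; {Redundant fieldbus link is inoperative}; {Watchdog lost}; {Emergency motor fails}; {Limit switch is inoperative}.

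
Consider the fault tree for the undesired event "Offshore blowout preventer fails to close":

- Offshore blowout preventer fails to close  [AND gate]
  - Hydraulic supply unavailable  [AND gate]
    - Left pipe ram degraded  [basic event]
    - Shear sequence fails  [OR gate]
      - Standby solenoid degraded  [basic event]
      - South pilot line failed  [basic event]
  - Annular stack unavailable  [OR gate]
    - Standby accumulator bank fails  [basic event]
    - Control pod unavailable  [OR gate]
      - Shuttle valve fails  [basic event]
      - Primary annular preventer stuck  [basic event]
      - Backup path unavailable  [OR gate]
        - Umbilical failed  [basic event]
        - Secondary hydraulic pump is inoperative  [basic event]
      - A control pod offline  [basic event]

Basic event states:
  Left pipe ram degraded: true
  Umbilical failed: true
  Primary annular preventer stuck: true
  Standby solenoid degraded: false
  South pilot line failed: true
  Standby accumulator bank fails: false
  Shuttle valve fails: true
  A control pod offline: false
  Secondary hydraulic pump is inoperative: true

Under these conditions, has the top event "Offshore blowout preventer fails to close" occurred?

Shear sequence fails [OR]: Standby solenoid degraded=not, South pilot line failed=occurs → at least one input occurs → occurs.
Hydraulic supply unavailable [AND]: Left pipe ram degraded=occurs, Shear sequence fails=occurs → all inputs occur → occurs.
Backup path unavailable [OR]: Umbilical failed=occurs, Secondary hydraulic pump is inoperative=occurs → at least one input occurs → occurs.
Control pod unavailable [OR]: Shuttle valve fails=occurs, Primary annular preventer stuck=occurs, Backup path unavailable=occurs, A control pod offline=not → at least one input occurs → occurs.
Annular stack unavailable [OR]: Standby accumulator bank fails=not, Control pod unavailable=occurs → at least one input occurs → occurs.
Offshore blowout preventer fails to close [AND]: Hydraulic supply unavailable=occurs, Annular stack unavailable=occurs → all inputs occur → occurs.

Yes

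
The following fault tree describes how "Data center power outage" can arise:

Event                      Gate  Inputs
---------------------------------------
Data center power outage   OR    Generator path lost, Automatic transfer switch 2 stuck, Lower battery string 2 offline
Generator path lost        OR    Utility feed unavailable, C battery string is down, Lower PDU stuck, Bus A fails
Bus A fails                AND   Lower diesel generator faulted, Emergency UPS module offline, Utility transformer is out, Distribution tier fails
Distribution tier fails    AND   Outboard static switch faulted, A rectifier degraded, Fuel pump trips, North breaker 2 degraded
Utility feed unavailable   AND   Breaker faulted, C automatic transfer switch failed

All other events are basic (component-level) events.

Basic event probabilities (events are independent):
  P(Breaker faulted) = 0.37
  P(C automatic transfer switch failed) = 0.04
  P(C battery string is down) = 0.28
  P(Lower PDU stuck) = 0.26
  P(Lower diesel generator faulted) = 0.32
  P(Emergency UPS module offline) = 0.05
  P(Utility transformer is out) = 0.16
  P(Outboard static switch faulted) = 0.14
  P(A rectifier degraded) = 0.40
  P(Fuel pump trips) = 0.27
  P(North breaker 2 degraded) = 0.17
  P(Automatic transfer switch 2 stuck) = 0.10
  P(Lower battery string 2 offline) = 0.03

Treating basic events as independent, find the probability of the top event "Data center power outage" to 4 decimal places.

P(Utility feed unavailable) [AND] = 0.37 × 0.04 = 0.014800
P(Distribution tier fails) [AND] = 0.14 × 0.40 × 0.27 × 0.17 = 0.002570
P(Bus A fails) [AND] = 0.32 × 0.05 × 0.16 × 0.002570 = 0.000007
P(Generator path lost) [OR] = 1 − (1−0.014800) × (1−0.28) × (1−0.26) × (1−0.000007) = 0.475089
P(Data center power outage) [OR] = 1 − (1−0.475089) × (1−0.10) × (1−0.03) = 0.541753
Rounded to 4 decimal places: P(Data center power outage) ≈ 0.5418.

0.5418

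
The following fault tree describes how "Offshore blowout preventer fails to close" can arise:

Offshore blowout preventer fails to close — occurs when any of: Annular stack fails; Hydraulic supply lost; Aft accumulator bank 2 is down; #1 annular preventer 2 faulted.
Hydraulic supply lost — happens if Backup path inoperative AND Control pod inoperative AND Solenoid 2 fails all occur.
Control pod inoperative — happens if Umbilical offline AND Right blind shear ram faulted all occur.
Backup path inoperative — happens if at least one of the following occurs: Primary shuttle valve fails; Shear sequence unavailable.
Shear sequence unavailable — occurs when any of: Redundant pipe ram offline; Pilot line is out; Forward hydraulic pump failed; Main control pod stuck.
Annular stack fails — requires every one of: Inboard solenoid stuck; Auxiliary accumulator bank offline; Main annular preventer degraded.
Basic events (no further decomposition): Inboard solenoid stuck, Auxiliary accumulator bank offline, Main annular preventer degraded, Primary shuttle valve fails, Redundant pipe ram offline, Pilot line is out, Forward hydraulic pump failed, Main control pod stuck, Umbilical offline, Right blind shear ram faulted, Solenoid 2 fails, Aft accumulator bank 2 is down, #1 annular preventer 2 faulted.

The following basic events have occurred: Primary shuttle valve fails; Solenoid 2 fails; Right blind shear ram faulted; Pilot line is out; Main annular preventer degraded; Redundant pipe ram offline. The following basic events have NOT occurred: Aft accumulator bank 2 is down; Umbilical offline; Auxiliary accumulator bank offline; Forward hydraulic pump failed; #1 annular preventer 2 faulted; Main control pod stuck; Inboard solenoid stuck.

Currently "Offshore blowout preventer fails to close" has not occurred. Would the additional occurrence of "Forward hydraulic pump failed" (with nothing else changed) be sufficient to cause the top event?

Counterfactual: set "Forward hydraulic pump failed" to occurred.
Annular stack fails [AND]: Inboard solenoid stuck=not, Auxiliary accumulator bank offline=not, Main annular preventer degraded=occurs → not all inputs occur → does not occur.
Shear sequence unavailable [OR]: Redundant pipe ram offline=occurs, Pilot line is out=occurs, Forward hydraulic pump failed=occurs, Main control pod stuck=not → at least one input occurs → occurs.
Backup path inoperative [OR]: Primary shuttle valve fails=occurs, Shear sequence unavailable=occurs → at least one input occurs → occurs.
Control pod inoperative [AND]: Umbilical offline=not, Right blind shear ram faulted=occurs → not all inputs occur → does not occur.
Hydraulic supply lost [AND]: Backup path inoperative=occurs, Control pod inoperative=not, Solenoid 2 fails=occurs → not all inputs occur → does not occur.
Offshore blowout preventer fails to close [OR]: Annular stack fails=not, Hydraulic supply lost=not, Aft accumulator bank 2 is down=not, #1 annular preventer 2 faulted=not → no input occurs → does not occur.

No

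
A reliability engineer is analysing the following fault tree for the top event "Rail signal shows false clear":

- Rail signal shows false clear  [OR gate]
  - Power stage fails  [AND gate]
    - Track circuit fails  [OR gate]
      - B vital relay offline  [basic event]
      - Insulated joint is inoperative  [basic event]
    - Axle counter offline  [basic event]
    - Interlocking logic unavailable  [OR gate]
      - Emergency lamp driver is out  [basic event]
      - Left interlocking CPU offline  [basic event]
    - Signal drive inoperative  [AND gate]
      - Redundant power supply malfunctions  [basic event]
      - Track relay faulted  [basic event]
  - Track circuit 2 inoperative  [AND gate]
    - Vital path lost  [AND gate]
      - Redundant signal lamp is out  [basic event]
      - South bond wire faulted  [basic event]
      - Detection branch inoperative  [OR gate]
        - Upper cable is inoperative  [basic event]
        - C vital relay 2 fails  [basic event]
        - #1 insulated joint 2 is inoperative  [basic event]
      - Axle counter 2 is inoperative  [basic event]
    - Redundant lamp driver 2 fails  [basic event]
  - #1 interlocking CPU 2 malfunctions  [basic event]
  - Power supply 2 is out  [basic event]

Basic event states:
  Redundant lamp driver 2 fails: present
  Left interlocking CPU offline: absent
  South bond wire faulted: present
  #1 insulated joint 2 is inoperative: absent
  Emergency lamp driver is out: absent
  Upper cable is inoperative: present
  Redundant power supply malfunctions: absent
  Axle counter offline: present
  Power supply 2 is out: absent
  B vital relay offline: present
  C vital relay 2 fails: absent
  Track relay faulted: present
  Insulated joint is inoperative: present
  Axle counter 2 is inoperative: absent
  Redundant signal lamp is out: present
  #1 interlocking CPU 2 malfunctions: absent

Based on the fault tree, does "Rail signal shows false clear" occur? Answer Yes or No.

No

Track circuit fails [OR]: B vital relay offline=occurs, Insulated joint is inoperative=occurs → at least one input occurs → occurs.
Interlocking logic unavailable [OR]: Emergency lamp driver is out=not, Left interlocking CPU offline=not → no input occurs → does not occur.
Signal drive inoperative [AND]: Redundant power supply malfunctions=not, Track relay faulted=occurs → not all inputs occur → does not occur.
Power stage fails [AND]: Track circuit fails=occurs, Axle counter offline=occurs, Interlocking logic unavailable=not, Signal drive inoperative=not → not all inputs occur → does not occur.
Detection branch inoperative [OR]: Upper cable is inoperative=occurs, C vital relay 2 fails=not, #1 insulated joint 2 is inoperative=not → at least one input occurs → occurs.
Vital path lost [AND]: Redundant signal lamp is out=occurs, South bond wire faulted=occurs, Detection branch inoperative=occurs, Axle counter 2 is inoperative=not → not all inputs occur → does not occur.
Track circuit 2 inoperative [AND]: Vital path lost=not, Redundant lamp driver 2 fails=occurs → not all inputs occur → does not occur.
Rail signal shows false clear [OR]: Power stage fails=not, Track circuit 2 inoperative=not, #1 interlocking CPU 2 malfunctions=not, Power supply 2 is out=not → no input occurs → does not occur.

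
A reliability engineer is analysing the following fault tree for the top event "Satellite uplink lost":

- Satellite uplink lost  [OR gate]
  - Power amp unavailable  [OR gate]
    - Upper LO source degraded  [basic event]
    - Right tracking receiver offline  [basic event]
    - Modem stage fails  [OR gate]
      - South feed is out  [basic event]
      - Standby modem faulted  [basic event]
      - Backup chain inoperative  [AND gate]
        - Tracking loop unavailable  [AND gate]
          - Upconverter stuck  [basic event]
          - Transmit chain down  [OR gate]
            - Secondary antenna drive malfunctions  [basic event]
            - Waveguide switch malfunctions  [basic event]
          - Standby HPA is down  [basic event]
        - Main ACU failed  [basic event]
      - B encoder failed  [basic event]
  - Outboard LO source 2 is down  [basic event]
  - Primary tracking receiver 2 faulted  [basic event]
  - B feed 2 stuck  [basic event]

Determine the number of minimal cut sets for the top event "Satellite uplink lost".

10

Transmit chain down [OR]: union of children's cut sets → 2 cut set(s).
Tracking loop unavailable [AND]: one cut set from each child combined → 1 × 2 × 1 = 2 cut set(s).
Backup chain inoperative [AND]: one cut set from each child combined → 2 × 1 = 2 cut set(s).
Modem stage fails [OR]: union of children's cut sets → 5 cut set(s).
Power amp unavailable [OR]: union of children's cut sets → 7 cut set(s).
Satellite uplink lost [OR]: union of children's cut sets → 10 cut set(s).
Minimal cut sets: {Upper LO source degraded}; {Right tracking receiver offline}; {South feed is out}; {Standby modem faulted}; {Main ACU failed, Secondary antenna drive malfunctions, Standby HPA is down, Upconverter stuck}; {Main ACU failed, Standby HPA is down, Upconverter stuck, Waveguide switch malfunctions}; {B encoder failed}; {Outboard LO source 2 is down}; {Primary tracking receiver 2 faulted}; {B feed 2 stuck}.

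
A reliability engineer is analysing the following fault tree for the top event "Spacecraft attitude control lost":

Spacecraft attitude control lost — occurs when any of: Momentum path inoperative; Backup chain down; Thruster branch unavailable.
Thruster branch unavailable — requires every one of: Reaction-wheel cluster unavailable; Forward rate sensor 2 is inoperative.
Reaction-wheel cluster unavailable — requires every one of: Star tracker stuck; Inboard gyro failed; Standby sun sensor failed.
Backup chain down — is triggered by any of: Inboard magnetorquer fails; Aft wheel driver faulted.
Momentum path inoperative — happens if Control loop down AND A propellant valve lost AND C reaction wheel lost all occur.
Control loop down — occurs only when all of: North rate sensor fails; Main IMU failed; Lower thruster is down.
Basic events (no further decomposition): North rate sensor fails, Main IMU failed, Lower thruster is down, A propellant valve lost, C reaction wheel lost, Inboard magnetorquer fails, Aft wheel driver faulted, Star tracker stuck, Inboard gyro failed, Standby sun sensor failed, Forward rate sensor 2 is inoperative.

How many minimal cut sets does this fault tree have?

4

Control loop down [AND]: one cut set from each child combined → 1 × 1 × 1 = 1 cut set(s).
Momentum path inoperative [AND]: one cut set from each child combined → 1 × 1 × 1 = 1 cut set(s).
Backup chain down [OR]: union of children's cut sets → 2 cut set(s).
Reaction-wheel cluster unavailable [AND]: one cut set from each child combined → 1 × 1 × 1 = 1 cut set(s).
Thruster branch unavailable [AND]: one cut set from each child combined → 1 × 1 = 1 cut set(s).
Spacecraft attitude control lost [OR]: union of children's cut sets → 4 cut set(s).
Minimal cut sets: {A propellant valve lost, C reaction wheel lost, Lower thruster is down, Main IMU failed, North rate sensor fails}; {Inboard magnetorquer fails}; {Aft wheel driver faulted}; {Forward rate sensor 2 is inoperative, Inboard gyro failed, Standby sun sensor failed, Star tracker stuck}.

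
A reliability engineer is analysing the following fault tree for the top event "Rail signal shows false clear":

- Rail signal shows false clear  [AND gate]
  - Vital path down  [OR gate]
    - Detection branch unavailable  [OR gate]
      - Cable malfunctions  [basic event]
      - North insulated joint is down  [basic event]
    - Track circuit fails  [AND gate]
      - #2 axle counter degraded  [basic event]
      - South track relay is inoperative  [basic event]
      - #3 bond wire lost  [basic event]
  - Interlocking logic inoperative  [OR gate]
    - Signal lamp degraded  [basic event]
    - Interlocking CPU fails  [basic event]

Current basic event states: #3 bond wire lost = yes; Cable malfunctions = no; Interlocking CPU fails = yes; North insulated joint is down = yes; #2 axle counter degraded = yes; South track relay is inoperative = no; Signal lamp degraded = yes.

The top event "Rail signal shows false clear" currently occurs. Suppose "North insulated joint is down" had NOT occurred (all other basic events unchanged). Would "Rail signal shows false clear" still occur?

Counterfactual: set "North insulated joint is down" to not occurred.
Detection branch unavailable [OR]: Cable malfunctions=not, North insulated joint is down=not → no input occurs → does not occur.
Track circuit fails [AND]: #2 axle counter degraded=occurs, South track relay is inoperative=not, #3 bond wire lost=occurs → not all inputs occur → does not occur.
Vital path down [OR]: Detection branch unavailable=not, Track circuit fails=not → no input occurs → does not occur.
Interlocking logic inoperative [OR]: Signal lamp degraded=occurs, Interlocking CPU fails=occurs → at least one input occurs → occurs.
Rail signal shows false clear [AND]: Vital path down=not, Interlocking logic inoperative=occurs → not all inputs occur → does not occur.

No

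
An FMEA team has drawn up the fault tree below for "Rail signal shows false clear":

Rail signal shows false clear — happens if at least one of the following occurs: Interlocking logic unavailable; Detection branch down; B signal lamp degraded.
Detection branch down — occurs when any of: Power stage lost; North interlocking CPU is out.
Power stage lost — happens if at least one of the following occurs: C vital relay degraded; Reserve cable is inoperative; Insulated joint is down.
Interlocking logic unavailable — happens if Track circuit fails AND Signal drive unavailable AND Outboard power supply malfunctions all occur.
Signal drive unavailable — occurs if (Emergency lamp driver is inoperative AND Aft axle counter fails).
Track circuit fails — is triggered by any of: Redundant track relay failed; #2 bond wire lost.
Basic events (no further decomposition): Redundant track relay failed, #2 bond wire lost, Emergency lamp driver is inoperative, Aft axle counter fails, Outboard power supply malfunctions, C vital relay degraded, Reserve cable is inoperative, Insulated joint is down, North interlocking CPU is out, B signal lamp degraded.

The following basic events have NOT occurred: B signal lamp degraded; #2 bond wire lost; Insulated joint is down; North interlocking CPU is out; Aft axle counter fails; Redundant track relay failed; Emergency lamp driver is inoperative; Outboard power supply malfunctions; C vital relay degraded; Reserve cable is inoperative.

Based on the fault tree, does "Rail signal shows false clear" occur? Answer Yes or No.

Track circuit fails [OR]: Redundant track relay failed=not, #2 bond wire lost=not → no input occurs → does not occur.
Signal drive unavailable [AND]: Emergency lamp driver is inoperative=not, Aft axle counter fails=not → not all inputs occur → does not occur.
Interlocking logic unavailable [AND]: Track circuit fails=not, Signal drive unavailable=not, Outboard power supply malfunctions=not → not all inputs occur → does not occur.
Power stage lost [OR]: C vital relay degraded=not, Reserve cable is inoperative=not, Insulated joint is down=not → no input occurs → does not occur.
Detection branch down [OR]: Power stage lost=not, North interlocking CPU is out=not → no input occurs → does not occur.
Rail signal shows false clear [OR]: Interlocking logic unavailable=not, Detection branch down=not, B signal lamp degraded=not → no input occurs → does not occur.

No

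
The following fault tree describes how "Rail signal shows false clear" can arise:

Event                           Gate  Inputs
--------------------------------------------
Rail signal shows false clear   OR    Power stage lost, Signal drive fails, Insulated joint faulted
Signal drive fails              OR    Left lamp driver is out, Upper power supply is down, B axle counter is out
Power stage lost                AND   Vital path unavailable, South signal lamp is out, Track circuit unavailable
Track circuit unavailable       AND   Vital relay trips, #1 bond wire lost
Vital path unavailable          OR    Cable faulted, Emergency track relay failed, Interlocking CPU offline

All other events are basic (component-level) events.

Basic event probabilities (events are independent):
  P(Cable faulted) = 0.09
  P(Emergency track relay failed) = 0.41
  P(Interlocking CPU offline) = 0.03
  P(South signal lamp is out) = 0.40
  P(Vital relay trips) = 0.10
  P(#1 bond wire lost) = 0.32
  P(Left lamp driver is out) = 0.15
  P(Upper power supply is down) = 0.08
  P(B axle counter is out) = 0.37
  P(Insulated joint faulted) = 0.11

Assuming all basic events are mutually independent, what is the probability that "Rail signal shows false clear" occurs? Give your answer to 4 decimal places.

P(Vital path unavailable) [OR] = 1 − (1−0.09) × (1−0.41) × (1−0.03) = 0.479207
P(Track circuit unavailable) [AND] = 0.10 × 0.32 = 0.032000
P(Power stage lost) [AND] = 0.479207 × 0.40 × 0.032000 = 0.006134
P(Signal drive fails) [OR] = 1 − (1−0.15) × (1−0.08) × (1−0.37) = 0.507340
P(Rail signal shows false clear) [OR] = 1 − (1−0.006134) × (1−0.507340) × (1−0.11) = 0.564222
Rounded to 4 decimal places: P(Rail signal shows false clear) ≈ 0.5642.

0.5642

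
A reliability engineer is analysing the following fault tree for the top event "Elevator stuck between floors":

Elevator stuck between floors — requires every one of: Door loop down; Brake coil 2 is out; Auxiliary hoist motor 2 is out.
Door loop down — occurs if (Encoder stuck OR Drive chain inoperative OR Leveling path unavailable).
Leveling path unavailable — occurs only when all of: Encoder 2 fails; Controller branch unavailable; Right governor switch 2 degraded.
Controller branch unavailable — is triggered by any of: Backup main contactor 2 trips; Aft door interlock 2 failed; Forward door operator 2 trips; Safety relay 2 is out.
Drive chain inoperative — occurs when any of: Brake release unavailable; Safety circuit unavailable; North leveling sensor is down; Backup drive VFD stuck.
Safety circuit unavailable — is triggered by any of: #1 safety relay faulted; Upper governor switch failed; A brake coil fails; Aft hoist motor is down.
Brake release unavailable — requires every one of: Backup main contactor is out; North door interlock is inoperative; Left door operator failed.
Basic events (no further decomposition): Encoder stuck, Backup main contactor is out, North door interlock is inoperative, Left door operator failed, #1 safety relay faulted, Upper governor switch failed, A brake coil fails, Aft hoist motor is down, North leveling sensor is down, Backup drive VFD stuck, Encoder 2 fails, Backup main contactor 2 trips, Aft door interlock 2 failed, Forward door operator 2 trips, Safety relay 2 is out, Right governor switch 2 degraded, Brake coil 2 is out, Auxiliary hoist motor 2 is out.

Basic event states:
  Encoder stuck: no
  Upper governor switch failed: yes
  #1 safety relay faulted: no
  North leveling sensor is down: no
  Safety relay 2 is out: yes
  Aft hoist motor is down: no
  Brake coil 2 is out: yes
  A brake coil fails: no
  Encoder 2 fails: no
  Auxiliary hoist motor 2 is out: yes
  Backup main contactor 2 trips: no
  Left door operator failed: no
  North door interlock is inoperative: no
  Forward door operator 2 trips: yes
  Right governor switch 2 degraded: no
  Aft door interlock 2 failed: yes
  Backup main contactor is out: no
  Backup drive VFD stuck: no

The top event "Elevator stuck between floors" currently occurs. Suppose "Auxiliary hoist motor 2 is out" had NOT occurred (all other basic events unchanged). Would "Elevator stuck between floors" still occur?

No

Counterfactual: set "Auxiliary hoist motor 2 is out" to not occurred.
Brake release unavailable [AND]: Backup main contactor is out=not, North door interlock is inoperative=not, Left door operator failed=not → not all inputs occur → does not occur.
Safety circuit unavailable [OR]: #1 safety relay faulted=not, Upper governor switch failed=occurs, A brake coil fails=not, Aft hoist motor is down=not → at least one input occurs → occurs.
Drive chain inoperative [OR]: Brake release unavailable=not, Safety circuit unavailable=occurs, North leveling sensor is down=not, Backup drive VFD stuck=not → at least one input occurs → occurs.
Controller branch unavailable [OR]: Backup main contactor 2 trips=not, Aft door interlock 2 failed=occurs, Forward door operator 2 trips=occurs, Safety relay 2 is out=occurs → at least one input occurs → occurs.
Leveling path unavailable [AND]: Encoder 2 fails=not, Controller branch unavailable=occurs, Right governor switch 2 degraded=not → not all inputs occur → does not occur.
Door loop down [OR]: Encoder stuck=not, Drive chain inoperative=occurs, Leveling path unavailable=not → at least one input occurs → occurs.
Elevator stuck between floors [AND]: Door loop down=occurs, Brake coil 2 is out=occurs, Auxiliary hoist motor 2 is out=not → not all inputs occur → does not occur.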